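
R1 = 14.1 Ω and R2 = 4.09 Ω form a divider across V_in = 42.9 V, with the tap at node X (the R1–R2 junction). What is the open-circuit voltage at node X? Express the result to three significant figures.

V_th ≈ 9.65 V

With X open, the divider is unloaded: V_th = 42.9 × 4.09/18.19 = 9.646 V.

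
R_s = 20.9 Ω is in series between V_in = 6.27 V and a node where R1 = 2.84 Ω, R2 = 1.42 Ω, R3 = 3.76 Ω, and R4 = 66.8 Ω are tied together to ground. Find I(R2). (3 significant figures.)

Parallel bank: R_p = 1/(1/2.84 + 1/1.42 + 1/3.76 + 1/66.8) = 0.7478 Ω.
Node voltage V_A = V_in · R_p/(R_s + R_p) = 6.27 × 0.03454 = 0.2166 V.
I(R2) = V_A / R2 = 0.2166/1.42 = 0.1525 A.
(Check via current divider: I_total = 0.2896 A; share G_k/ΣG = 0.5266 → same result.)

I ≈ 0.153 A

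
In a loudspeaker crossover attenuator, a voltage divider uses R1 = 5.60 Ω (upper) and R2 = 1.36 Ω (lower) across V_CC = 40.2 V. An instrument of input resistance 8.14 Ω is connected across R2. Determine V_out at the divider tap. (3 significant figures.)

V_out ≈ 6.92 V

First combine the lower leg with the load: R2 ‖ R_L = 1.165 Ω.
Now apply the divider: V_out = 40.2 × 0.1722 = 6.924 V.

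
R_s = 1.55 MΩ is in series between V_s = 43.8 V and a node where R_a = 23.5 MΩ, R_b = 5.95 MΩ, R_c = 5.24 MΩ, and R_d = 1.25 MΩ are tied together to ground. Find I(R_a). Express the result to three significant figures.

Parallel bank: R_p = 1/(1/23.5 + 1/5.95 + 1/5.24 + 1/1.25) = 0.8323 MΩ.
V_A by voltage divider: V_A = 43.8 × 0.8323/(1.55 + 0.8323) = 15.30 V.
Branch current I = V_A/R_a = 15.30/23.5 = 0.6512 µA.
(Check via current divider: I_total = 18.39 µA; share G_k/ΣG = 0.03542 → same result.)

I ≈ 0.651 µA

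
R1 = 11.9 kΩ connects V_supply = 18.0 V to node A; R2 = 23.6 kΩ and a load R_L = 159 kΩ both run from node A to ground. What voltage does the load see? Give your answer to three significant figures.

V_out ≈ 11.4 V

The load sits in parallel with R2, giving an effective lower resistance R2' = R2·R_L/(R2+R_L) = 20.55 kΩ.
Then V_out = V_supply · R2'/(R1 + R2') = 18.0 × 20.55/32.45 = 11.40 V.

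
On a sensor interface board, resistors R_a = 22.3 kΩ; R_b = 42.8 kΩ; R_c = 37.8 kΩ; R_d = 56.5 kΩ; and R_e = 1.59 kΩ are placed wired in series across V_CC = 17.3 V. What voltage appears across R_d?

Series total: ΣR = 22.3 + 42.8 + 37.8 + 56.5 + 1.59 = 161.0 kΩ.
By the voltage-divider rule, V = 17.3 × 56.50/161.0 = 6.071 V.

V ≈ 6.07 V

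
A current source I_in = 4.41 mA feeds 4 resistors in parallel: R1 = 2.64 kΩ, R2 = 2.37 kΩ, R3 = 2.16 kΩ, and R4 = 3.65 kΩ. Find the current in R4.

I ≈ 0.786 mA

Total conductance ΣG = 1/2.64 + 1/2.37 + 1/2.16 + 1/3.65 = 1.538 (units of 1/kΩ).
By the current-divider rule, I = I_in · G_k/ΣG = 4.41 × 0.1782 = 0.7857 mA.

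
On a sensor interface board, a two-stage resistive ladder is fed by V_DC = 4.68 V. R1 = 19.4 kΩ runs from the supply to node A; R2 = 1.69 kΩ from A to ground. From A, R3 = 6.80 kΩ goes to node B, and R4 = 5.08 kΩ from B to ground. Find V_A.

V_A ≈ 0.332 V

Looking into the second stage from A: R3 + R4 = 11.88 kΩ appears in parallel with R2.
Effective lower resistance at A: R2 ‖ 11.88 = 1.480 kΩ.
V_A = 4.68 × 1.480/(19.4 + 1.480) = 0.3316 V.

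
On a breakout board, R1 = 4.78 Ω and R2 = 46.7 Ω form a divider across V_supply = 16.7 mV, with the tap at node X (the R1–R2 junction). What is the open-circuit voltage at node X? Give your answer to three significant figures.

With X open, the divider is unloaded: V_th = 16.7 × 46.7/51.48 = 15.15 mV.

V_th ≈ 15.1 mV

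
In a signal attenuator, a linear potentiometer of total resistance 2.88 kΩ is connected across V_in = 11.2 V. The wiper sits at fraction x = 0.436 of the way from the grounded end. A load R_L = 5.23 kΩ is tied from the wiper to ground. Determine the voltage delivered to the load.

Lower segment x·R_p = 1.256 kΩ; upper segment (1−x)·R_p = 1.624 kΩ.
(x·R_p) ‖ R_L = 1.013 kΩ.
Loaded-divider output: V_out = 11.2 × 0.3840 = 4.301 V.

V_out ≈ 4.30 V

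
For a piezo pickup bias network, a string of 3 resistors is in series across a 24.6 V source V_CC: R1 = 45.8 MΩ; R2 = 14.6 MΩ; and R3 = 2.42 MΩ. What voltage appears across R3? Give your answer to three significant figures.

V ≈ 0.948 V

Series total: ΣR = 45.8 + 14.6 + 2.42 = 62.82 MΩ.
V = V_CC · R/ΣR = 24.6 × 0.03852 = 0.9477 V.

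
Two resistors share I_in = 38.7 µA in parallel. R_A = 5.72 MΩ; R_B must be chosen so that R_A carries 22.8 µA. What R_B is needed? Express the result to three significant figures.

R_B ≈ 8.20 MΩ

In a two-way split, I_A/I_in = R_B/(R_A + R_B).
With f = 0.5891, R_B = R_A · f/(1−f) = 5.72 × 1.434 = 8.202 MΩ.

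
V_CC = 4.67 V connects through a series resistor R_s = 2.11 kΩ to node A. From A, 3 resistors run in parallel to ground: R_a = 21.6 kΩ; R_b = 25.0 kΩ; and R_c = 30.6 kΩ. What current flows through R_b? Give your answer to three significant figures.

I ≈ 0.149 mA

Combine the parallel branches: R_p = (1/21.6 + 1/25.0 + 1/30.6)⁻¹ = 8.405 kΩ.
V_A = 4.67 × 8.405/10.52 = 3.733 V.
I(R_b) = V_A / R_b = 3.733/25.0 = 0.1493 mA.
(Check via current divider: I_total = 0.4441 mA; share G_k/ΣG = 0.3362 → same result.)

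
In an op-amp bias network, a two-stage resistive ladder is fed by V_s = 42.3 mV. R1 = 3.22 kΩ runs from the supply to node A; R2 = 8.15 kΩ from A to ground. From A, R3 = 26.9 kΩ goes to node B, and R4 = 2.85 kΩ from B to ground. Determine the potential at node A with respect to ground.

V_A ≈ 28.1 mV

The second stage (R3 + R4 = 29.75 kΩ) loads node A in parallel with R2.
Effective lower resistance at A: R2 ‖ 29.75 = 6.397 kΩ.
First divider: V_A = V_s · 6.397/(3.22 + 6.397) = 28.14 mV.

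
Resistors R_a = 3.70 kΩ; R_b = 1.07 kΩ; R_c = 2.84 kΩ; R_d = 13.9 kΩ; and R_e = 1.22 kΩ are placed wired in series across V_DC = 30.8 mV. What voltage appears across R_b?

V ≈ 1.45 mV

Series total: ΣR = 3.70 + 1.07 + 2.84 + 13.9 + 1.22 = 22.73 kΩ.
By the voltage-divider rule, V = 30.8 × 1.070/22.73 = 1.450 mV.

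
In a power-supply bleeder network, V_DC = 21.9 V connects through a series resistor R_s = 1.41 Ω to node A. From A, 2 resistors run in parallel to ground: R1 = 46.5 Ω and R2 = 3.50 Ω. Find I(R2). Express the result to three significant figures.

I ≈ 4.37 A

Combine the parallel branches: R_p = (1/46.5 + 1/3.50)⁻¹ = 3.255 Ω.
V_A by voltage divider: V_A = 21.9 × 3.255/(1.41 + 3.255) = 15.28 V.
I(R2) = V_A / R2 = 15.28/3.50 = 4.366 A.
(Equivalently: I_total = 4.695 A, then current-divider fraction G_k/ΣG = 0.9300.)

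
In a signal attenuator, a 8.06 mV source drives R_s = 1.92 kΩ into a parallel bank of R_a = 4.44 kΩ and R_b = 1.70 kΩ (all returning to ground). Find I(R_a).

Parallel bank: R_p = 1/(1/4.44 + 1/1.70) = 1.229 kΩ.
V_A by voltage divider: V_A = 8.06 × 1.229/(1.92 + 1.229) = 3.146 mV.
I(R_a) = V_A / R_a = 3.146/4.44 = 0.7086 µA.

I ≈ 0.709 µA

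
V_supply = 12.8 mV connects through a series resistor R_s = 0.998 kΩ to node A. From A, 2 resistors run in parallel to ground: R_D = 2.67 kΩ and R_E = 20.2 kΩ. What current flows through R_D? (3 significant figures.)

I ≈ 3.37 µA

Parallel bank: R_p = 1/(1/2.67 + 1/20.2) = 2.358 kΩ.
V_A = 12.8 × 2.358/3.356 = 8.994 mV.
I(R_D) = V_A / R_D = 8.994/2.67 = 3.368 µA.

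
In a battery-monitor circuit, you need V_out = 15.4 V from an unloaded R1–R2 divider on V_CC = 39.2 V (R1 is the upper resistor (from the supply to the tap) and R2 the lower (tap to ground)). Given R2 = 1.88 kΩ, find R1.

R1 ≈ 2.91 kΩ

The divider ratio is R2/(R1+R2) = 15.4/39.2 = 0.3929.
R1 = R2·(1/k − 1) = 1.88 × 1.545 = 2.905 kΩ.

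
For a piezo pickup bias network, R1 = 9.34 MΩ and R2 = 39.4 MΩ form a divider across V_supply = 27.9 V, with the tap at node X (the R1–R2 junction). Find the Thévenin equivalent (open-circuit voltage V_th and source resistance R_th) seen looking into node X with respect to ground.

V_th is the unloaded tap voltage: V_supply · R2/(R1+R2) = 27.9 × 0.8084 = 22.55 V.
Zeroing V_supply shorts the top of R1 to ground, so R_th = R1 ‖ R2 = 7.550 MΩ.

V_th ≈ 22.6 V, R_th ≈ 7.55 MΩ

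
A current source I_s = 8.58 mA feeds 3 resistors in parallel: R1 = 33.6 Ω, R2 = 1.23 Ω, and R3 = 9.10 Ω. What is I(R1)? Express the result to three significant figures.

I ≈ 0.268 mA

ΣG = 1/33.6 + 1/1.23 + 1/9.10 = 0.9527.
R1 takes the fraction G_k/ΣG = 0.02976/0.9527 = 0.03124, so I = 8.58 × 0.03124 = 0.2680 mA.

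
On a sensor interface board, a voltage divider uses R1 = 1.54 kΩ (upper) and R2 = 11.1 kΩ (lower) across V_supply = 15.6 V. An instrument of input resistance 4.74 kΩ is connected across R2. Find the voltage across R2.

The load sits in parallel with R2, giving an effective lower resistance R2' = R2·R_L/(R2+R_L) = 3.322 kΩ.
Voltage divider with the loaded lower leg: V_out = 15.6 × 3.322/(1.54 + 3.322) = 15.6 × 0.6832 = 10.66 V.
(Unloaded it would be 13.7 V; the load pulls it down.)

V_out ≈ 10.7 V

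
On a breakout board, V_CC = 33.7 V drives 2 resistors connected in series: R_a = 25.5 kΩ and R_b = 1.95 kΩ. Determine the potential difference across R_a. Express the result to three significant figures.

ΣR = 25.5 + 1.95 = 27.45 kΩ.
V = V_CC · R/ΣR = 33.7 × 0.9290 = 31.31 V.

V ≈ 31.3 V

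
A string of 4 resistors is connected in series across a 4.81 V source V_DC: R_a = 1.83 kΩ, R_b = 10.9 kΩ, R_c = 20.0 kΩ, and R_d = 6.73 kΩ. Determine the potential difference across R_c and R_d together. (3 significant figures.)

Series total: ΣR = 1.83 + 10.9 + 20.0 + 6.73 = 39.46 kΩ.
R_{R_c..R_d} = 20.0 + 6.73 = 26.73 kΩ.
By the voltage-divider rule, V = 4.81 × 26.73/39.46 = 3.258 V.

V ≈ 3.26 V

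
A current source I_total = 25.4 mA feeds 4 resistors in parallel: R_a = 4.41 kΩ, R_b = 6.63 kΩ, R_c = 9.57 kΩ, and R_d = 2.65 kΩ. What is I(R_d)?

Total conductance ΣG = 1/4.41 + 1/6.63 + 1/9.57 + 1/2.65 = 0.8594 (units of 1/kΩ).
By the current-divider rule, I = I_total · G_k/ΣG = 25.4 × 0.4391 = 11.15 mA.

I ≈ 11.2 mA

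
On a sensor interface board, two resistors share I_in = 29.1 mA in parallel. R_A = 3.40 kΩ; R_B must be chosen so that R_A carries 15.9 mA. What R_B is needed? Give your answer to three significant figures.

Two-branch current divider: I_A = I_in · R_B/(R_A + R_B).
With f = 0.5464, R_B = R_A · f/(1−f) = 3.40 × 1.205 = 4.095 kΩ.

R_B ≈ 4.10 kΩ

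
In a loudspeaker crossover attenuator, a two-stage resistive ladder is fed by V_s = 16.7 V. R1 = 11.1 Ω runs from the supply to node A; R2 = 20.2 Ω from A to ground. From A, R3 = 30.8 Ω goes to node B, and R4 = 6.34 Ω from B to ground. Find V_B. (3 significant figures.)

V_B ≈ 1.54 V

Looking into the second stage from A: R3 + R4 = 37.14 Ω appears in parallel with R2.
Effective lower resistance at A: R2 ‖ 37.14 = 13.08 Ω.
First divider: V_A = V_s · 13.08/(11.1 + 13.08) = 9.035 V.
Stage 2 is unloaded, so V_B = V_A · R4/(R3+R4) = 9.035 × 6.34/37.14 = 1.542 V.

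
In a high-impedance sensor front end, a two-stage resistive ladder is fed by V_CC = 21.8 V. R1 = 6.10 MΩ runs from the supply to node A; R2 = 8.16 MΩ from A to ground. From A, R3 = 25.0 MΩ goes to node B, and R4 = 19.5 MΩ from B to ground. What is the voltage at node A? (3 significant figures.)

Looking into the second stage from A: R3 + R4 = 44.50 MΩ appears in parallel with R2.
R2 ‖ (R3+R4) = 6.896 MΩ.
First divider: V_A = V_CC · 6.896/(6.10 + 6.896) = 11.57 V.

V_A ≈ 11.6 V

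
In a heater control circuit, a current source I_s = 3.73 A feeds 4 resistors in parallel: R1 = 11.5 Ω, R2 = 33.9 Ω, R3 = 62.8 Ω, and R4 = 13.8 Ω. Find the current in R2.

I ≈ 0.537 A

Conductances: ΣG = 1/11.5 + 1/33.9 + 1/62.8 + 1/13.8 = 0.2048 (1/Ω).
Current divider: I(R2) = I_s · G_k/ΣG = 3.73 × (0.02950/0.2048) = 3.73 × 0.1440 = 0.5371 A.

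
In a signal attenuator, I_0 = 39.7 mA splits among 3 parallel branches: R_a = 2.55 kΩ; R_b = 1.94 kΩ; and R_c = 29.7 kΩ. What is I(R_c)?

I ≈ 1.42 mA

Total conductance ΣG = 1/2.55 + 1/1.94 + 1/29.7 = 0.9413 (units of 1/kΩ).
R_c takes the fraction G_k/ΣG = 0.03367/0.9413 = 0.03577, so I = 39.7 × 0.03577 = 1.420 mA.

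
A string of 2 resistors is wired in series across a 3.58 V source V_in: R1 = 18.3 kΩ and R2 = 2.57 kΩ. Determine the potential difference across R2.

ΣR = 18.3 + 2.57 = 20.87 kΩ.
Voltage divider: V = V_in · (2.570 / 20.87) = 3.58 × 0.1231 = 0.4409 V.

V ≈ 0.441 V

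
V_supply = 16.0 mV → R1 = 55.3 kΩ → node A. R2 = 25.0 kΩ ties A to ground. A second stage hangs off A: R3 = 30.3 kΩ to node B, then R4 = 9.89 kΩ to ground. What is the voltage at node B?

Looking into the second stage from A: R3 + R4 = 40.19 kΩ appears in parallel with R2.
Effective lower resistance at A: R2 ‖ 40.19 = 15.41 kΩ.
So V_A = 16.0 × 0.2180 = 3.487 mV.
Stage 2 is unloaded, so V_B = V_A · R4/(R3+R4) = 3.487 × 9.89/40.19 = 0.8582 mV.

V_B ≈ 0.858 mV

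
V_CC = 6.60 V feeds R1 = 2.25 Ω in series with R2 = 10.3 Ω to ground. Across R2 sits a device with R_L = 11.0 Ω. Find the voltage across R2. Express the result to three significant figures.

First combine the lower leg with the load: R2 ‖ R_L = 5.319 Ω.
Now apply the divider: V_out = 6.60 × 0.7027 = 4.638 V.
(Unloaded it would be 5.42 V; the load pulls it down.)

V_out ≈ 4.64 V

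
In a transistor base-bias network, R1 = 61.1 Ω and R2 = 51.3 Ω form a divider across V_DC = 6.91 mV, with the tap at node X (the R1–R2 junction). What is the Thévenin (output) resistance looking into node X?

R_th ≈ 27.9 Ω

Zeroing V_DC shorts the top of R1 to ground, so R_th = R1 ‖ R2 = 27.89 Ω.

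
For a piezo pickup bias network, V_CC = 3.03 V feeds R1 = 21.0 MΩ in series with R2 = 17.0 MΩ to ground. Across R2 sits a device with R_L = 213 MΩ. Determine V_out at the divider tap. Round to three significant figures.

V_out ≈ 1.30 V

First combine the lower leg with the load: R2 ‖ R_L = 15.74 MΩ.
Voltage divider with the loaded lower leg: V_out = 3.03 × 15.74/(21.0 + 15.74) = 3.03 × 0.4285 = 1.298 V.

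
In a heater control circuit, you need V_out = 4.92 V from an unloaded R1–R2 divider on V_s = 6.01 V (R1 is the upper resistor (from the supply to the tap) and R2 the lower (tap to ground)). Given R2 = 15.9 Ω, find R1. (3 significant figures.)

R1 ≈ 3.52 Ω

The divider ratio is R2/(R1+R2) = 4.92/6.01 = 0.8186.
So R1 = R2 · (V_s/V_out − 1) = 15.9 × (6.01/4.92 − 1) = 15.9 × 0.2215 = 3.523 Ω.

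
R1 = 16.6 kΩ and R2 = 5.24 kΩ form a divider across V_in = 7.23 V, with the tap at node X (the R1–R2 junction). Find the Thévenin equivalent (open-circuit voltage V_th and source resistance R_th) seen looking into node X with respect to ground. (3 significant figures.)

V_th ≈ 1.73 V, R_th ≈ 3.98 kΩ

V_th is the unloaded tap voltage: V_in · R2/(R1+R2) = 7.23 × 0.2399 = 1.735 V.
Zeroing V_in shorts the top of R1 to ground, so R_th = R1 ‖ R2 = 3.983 kΩ.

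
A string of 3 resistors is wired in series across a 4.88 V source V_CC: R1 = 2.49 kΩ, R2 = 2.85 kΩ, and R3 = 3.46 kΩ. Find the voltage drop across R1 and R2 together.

ΣR = 2.49 + 2.85 + 3.46 = 8.800 kΩ.
R_{R1..R2} = 2.49 + 2.85 = 5.340 kΩ.
V = V_CC · R/ΣR = 4.88 × 0.6068 = 2.961 V.

V ≈ 2.96 V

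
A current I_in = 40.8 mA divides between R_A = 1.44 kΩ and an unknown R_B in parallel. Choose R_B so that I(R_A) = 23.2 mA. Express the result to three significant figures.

R_B ≈ 1.90 kΩ

Two-branch current divider: I_A = I_in · R_B/(R_A + R_B).
23.2/40.8 = R_B/(R_A + R_B) → R_B = R_A · (0.5686)/(1 − 0.5686) = 1.44 × 1.318 = 1.898 kΩ.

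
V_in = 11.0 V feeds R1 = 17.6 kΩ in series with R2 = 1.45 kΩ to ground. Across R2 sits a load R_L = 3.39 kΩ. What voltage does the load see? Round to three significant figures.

V_out ≈ 0.600 V

R2 ‖ R_L = (1.45 × 3.39)/(1.45 + 3.39) = 1.016 kΩ.
Voltage divider with the loaded lower leg: V_out = 11.0 × 1.016/(17.6 + 1.016) = 11.0 × 0.05456 = 0.6001 V.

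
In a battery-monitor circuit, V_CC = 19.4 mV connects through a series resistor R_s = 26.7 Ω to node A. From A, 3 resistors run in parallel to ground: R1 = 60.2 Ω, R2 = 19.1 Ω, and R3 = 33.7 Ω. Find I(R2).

Equivalent of the parallel group: R_p = 10.14 Ω.
V_A by voltage divider: V_A = 19.4 × 10.14/(26.7 + 10.14) = 5.339 mV.
I(R2) = V_A / R2 = 5.339/19.1 = 0.2795 mA.
(Check via current divider: I_total = 0.5266 mA; share G_k/ΣG = 0.5308 → same result.)

I ≈ 0.280 mA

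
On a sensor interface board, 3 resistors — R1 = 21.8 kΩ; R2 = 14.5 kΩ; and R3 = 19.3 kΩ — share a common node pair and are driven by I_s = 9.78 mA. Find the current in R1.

I ≈ 2.69 mA

Total conductance ΣG = 1/21.8 + 1/14.5 + 1/19.3 = 0.1667 (units of 1/kΩ).
Current divider: I(R1) = I_s · G_k/ΣG = 9.78 × (0.04587/0.1667) = 9.78 × 0.2753 = 2.692 mA.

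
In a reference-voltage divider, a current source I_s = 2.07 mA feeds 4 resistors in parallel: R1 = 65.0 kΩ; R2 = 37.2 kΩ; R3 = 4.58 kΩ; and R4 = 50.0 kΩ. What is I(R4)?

ΣG = 1/65.0 + 1/37.2 + 1/4.58 + 1/50.0 = 0.2806.
By the current-divider rule, I = I_s · G_k/ΣG = 2.07 × 0.07127 = 0.1475 mA.

I ≈ 0.148 mA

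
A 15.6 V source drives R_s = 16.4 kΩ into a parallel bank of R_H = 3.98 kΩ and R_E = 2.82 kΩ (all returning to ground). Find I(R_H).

I ≈ 0.358 mA

Parallel bank: R_p = 1/(1/3.98 + 1/2.82) = 1.651 kΩ.
V_A by voltage divider: V_A = 15.6 × 1.651/(16.4 + 1.651) = 1.426 V.
I(R_H) = V_A / R_H = 1.426/3.98 = 0.3584 mA.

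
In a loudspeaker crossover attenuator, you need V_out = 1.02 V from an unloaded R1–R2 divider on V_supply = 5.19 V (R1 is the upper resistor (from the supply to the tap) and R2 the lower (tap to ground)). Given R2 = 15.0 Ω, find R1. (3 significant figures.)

R1 ≈ 61.3 Ω

Required fraction k = V_out/V_supply = 0.1965.
So R1 = R2 · (V_supply/V_out − 1) = 15.0 × (5.19/1.02 − 1) = 15.0 × 4.088 = 61.32 Ω.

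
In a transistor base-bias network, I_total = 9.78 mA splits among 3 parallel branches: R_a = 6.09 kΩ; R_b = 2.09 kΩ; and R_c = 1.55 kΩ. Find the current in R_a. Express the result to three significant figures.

I ≈ 1.25 mA

Conductances: ΣG = 1/6.09 + 1/2.09 + 1/1.55 = 1.288 (1/kΩ).
Current divider: I(R_a) = I_total · G_k/ΣG = 9.78 × (0.1642/1.288) = 9.78 × 0.1275 = 1.247 mA.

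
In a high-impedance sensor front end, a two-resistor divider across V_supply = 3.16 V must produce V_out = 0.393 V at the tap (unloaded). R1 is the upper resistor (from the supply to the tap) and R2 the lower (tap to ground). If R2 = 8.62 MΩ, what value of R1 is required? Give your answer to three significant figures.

R1 ≈ 60.7 MΩ

The divider ratio is R2/(R1+R2) = 0.393/3.16 = 0.1244.
So R1 = R2 · (V_supply/V_out − 1) = 8.62 × (3.16/0.393 − 1) = 8.62 × 7.041 = 60.69 MΩ.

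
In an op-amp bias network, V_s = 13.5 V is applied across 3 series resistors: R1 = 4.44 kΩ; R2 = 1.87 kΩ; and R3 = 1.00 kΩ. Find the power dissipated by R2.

P ≈ 6.38 mW

The common current is I = 13.5/7.310 = 1.847 mA.
P(R2) = I²·R2 = (1.847)² × 1.87 = 6.378 mW.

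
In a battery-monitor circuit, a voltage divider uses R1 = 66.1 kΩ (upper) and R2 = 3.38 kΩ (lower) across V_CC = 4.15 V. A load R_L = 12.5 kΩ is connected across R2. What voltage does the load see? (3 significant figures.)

R2 ‖ R_L = (3.38 × 12.5)/(3.38 + 12.5) = 2.661 kΩ.
Now apply the divider: V_out = 4.15 × 0.03869 = 0.1606 V.
(Unloaded it would be 0.202 V; the load pulls it down.)

V_out ≈ 0.161 V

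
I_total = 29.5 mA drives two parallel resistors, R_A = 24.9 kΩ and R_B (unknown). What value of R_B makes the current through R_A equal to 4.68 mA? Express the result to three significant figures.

R_B ≈ 4.70 kΩ

The fraction through R_A equals R_B/(R_A+R_B).
With f = 0.1586, R_B = R_A · f/(1−f) = 24.9 × 0.1886 = 4.695 kΩ.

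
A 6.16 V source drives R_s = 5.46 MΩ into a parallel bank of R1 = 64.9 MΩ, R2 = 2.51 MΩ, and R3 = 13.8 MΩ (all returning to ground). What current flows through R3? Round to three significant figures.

I ≈ 0.122 µA

Parallel bank: R_p = 1/(1/64.9 + 1/2.51 + 1/13.8) = 2.056 MΩ.
Node voltage V_A = V_CC · R_p/(R_s + R_p) = 6.16 × 0.2736 = 1.685 V.
Branch current I = V_A/R3 = 1.685/13.8 = 0.1221 µA.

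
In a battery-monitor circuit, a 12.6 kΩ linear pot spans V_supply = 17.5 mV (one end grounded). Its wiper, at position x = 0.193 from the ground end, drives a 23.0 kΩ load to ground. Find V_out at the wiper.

V_out ≈ 3.11 mV

Lower segment x·R_p = 2.432 kΩ; upper segment (1−x)·R_p = 10.17 kΩ.
Lower segment in parallel with the load: 2.432 ‖ 23.0 = 2.199 kΩ.
V_out = 17.5 × 2.199/(10.17 + 2.199) = 3.112 mV.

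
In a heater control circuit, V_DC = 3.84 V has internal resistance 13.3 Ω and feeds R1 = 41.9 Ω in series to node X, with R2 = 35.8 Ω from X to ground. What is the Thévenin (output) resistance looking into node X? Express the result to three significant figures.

R_th ≈ 21.7 Ω

R1' = 13.3 + 41.9 = 55.20 Ω (source resistance + R1).
Looking into X with the source shorted: R_th = R1'·R2/(R1'+R2) = 55.20 × 35.8/91.00 = 21.72 Ω.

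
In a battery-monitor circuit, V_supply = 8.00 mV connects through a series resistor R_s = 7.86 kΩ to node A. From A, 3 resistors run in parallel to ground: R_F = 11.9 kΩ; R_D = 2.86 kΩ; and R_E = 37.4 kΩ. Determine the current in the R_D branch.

Combine the parallel branches: R_p = (1/11.9 + 1/2.86 + 1/37.4)⁻¹ = 2.172 kΩ.
V_A by voltage divider: V_A = 8.00 × 2.172/(7.86 + 2.172) = 1.732 mV.
I(R_D) = V_A / R_D = 1.732/2.86 = 0.6056 µA.

I ≈ 0.606 µA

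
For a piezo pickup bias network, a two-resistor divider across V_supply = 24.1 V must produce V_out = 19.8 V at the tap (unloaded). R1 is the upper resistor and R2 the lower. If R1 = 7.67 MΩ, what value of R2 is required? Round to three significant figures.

V_out/V_supply = R2/(R1+R2) = 0.8216.
R2 = R1 · 0.8216/(1 − 0.8216) = 35.32 MΩ.

R2 ≈ 35.3 MΩ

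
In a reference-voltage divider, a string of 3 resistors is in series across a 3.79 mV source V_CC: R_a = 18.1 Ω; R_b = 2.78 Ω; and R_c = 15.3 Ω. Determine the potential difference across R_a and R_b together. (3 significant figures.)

ΣR = 18.1 + 2.78 + 15.3 = 36.18 Ω.
R_{R_a..R_b} = 18.1 + 2.78 = 20.88 Ω.
By the voltage-divider rule, V = 3.79 × 20.88/36.18 = 2.187 mV.

V ≈ 2.19 mV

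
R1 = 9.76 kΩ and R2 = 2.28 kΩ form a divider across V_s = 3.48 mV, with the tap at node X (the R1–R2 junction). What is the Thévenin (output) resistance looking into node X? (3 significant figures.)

Looking into X with the source shorted: R_th = R1·R2/(R1+R2) = 9.760 × 2.28/12.04 = 1.848 kΩ.

R_th ≈ 1.85 kΩ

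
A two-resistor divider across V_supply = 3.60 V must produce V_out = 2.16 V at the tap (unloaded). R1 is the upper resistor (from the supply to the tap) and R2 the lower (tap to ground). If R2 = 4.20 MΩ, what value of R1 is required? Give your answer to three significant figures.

R1 ≈ 2.80 MΩ

Required fraction k = V_out/V_supply = 0.6000.
So R1 = R2 · (V_supply/V_out − 1) = 4.20 × (3.60/2.16 − 1) = 4.20 × 0.6667 = 2.800 MΩ.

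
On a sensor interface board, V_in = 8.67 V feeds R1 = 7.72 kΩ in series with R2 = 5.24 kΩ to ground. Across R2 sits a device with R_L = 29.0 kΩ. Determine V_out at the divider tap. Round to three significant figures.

First combine the lower leg with the load: R2 ‖ R_L = 4.438 kΩ.
Voltage divider with the loaded lower leg: V_out = 8.67 × 4.438/(7.72 + 4.438) = 8.67 × 0.3650 = 3.165 V.

V_out ≈ 3.16 V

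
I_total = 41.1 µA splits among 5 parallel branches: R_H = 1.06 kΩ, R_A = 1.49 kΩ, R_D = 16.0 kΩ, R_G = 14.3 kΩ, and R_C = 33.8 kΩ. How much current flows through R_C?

ΣG = 1/1.06 + 1/1.49 + 1/16.0 + 1/14.3 + 1/33.8 = 1.777.
By the current-divider rule, I = I_total · G_k/ΣG = 41.1 × 0.01665 = 0.6845 µA.

I ≈ 0.684 µA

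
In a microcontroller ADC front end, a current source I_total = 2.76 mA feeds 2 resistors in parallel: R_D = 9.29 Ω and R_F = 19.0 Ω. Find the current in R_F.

For two parallel branches, I_k = I_total · (other R)/(sum of R).
I(R_F) = 2.76 × 9.29/(9.29 + 19.0) = 2.76 × 0.3284 = 0.9063 mA.

I ≈ 0.906 mA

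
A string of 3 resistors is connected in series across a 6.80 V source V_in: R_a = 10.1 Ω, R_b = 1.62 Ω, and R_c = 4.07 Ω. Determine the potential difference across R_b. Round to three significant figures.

Series total: ΣR = 10.1 + 1.62 + 4.07 = 15.79 Ω.
V = V_in · R/ΣR = 6.80 × 0.1026 = 0.6977 V.

V ≈ 0.698 V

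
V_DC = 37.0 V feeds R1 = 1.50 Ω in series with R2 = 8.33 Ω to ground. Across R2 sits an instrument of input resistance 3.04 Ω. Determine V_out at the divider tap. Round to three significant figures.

V_out ≈ 22.1 V

First combine the lower leg with the load: R2 ‖ R_L = 2.227 Ω.
Then V_out = V_DC · R2'/(R1 + R2') = 37.0 × 2.227/3.727 = 22.11 V.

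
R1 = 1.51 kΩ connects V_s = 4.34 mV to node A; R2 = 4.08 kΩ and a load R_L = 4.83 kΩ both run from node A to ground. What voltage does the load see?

The load sits in parallel with R2, giving an effective lower resistance R2' = R2·R_L/(R2+R_L) = 2.212 kΩ.
Then V_out = V_s · R2'/(R1 + R2') = 4.34 × 2.212/3.722 = 2.579 mV.

V_out ≈ 2.58 mV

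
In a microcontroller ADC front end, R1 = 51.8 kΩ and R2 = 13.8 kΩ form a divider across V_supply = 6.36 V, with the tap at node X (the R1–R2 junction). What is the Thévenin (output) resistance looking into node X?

R_th ≈ 10.9 kΩ

Zeroing V_supply shorts the top of R1 to ground, so R_th = R1 ‖ R2 = 10.90 kΩ.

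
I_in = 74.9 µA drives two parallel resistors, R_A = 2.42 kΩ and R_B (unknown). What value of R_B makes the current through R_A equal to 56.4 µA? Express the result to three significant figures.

The fraction through R_A equals R_B/(R_A+R_B).
With f = 0.7530, R_B = R_A · f/(1−f) = 2.42 × 3.049 = 7.378 kΩ.

R_B ≈ 7.38 kΩ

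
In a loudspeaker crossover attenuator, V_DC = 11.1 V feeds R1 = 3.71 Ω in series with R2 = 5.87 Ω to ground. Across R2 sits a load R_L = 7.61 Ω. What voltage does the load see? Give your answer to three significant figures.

V_out ≈ 5.24 V

The load sits in parallel with R2, giving an effective lower resistance R2' = R2·R_L/(R2+R_L) = 3.314 Ω.
Now apply the divider: V_out = 11.1 × 0.4718 = 5.237 V.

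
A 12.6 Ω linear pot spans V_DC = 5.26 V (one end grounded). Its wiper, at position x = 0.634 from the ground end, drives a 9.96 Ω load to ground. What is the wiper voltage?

Split the track: R_lower = x·R_p = 7.988 Ω, R_upper = (1−x)·R_p = 4.612 Ω.
Lower segment in parallel with the load: 7.988 ‖ 9.96 = 4.433 Ω.
Loaded-divider output: V_out = 5.26 × 0.4901 = 2.578 V.

V_out ≈ 2.58 V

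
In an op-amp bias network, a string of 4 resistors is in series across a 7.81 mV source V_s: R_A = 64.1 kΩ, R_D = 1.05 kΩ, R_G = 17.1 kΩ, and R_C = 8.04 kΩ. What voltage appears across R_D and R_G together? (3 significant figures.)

V ≈ 1.57 mV

ΣR = 64.1 + 1.05 + 17.1 + 8.04 = 90.29 kΩ.
R_{R_D..R_G} = 1.05 + 17.1 = 18.15 kΩ.
By the voltage-divider rule, V = 7.81 × 18.15/90.29 = 1.570 mV.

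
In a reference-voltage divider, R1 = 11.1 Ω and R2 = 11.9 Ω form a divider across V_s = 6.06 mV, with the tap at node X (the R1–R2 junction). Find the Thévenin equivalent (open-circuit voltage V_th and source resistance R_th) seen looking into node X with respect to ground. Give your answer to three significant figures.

V_th is the unloaded tap voltage: V_s · R2/(R1+R2) = 6.06 × 0.5174 = 3.135 mV.
Looking into X with the source shorted: R_th = R1·R2/(R1+R2) = 11.10 × 11.9/23.00 = 5.743 Ω.

V_th ≈ 3.14 mV, R_th ≈ 5.74 Ω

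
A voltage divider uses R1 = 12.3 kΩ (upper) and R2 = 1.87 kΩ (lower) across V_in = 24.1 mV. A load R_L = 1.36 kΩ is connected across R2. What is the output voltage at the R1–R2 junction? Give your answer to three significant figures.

First combine the lower leg with the load: R2 ‖ R_L = 0.7874 kΩ.
Voltage divider with the loaded lower leg: V_out = 24.1 × 0.7874/(12.3 + 0.7874) = 24.1 × 0.06016 = 1.450 mV.
(Unloaded it would be 3.18 mV; the load pulls it down.)

V_out ≈ 1.45 mV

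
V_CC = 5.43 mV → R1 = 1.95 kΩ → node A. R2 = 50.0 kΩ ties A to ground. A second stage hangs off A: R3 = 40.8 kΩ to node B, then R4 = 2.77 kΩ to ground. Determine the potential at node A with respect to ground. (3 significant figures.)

V_A ≈ 5.01 mV

The second stage (R3 + R4 = 43.57 kΩ) loads node A in parallel with R2.
R2 ‖ (R3+R4) = 23.28 kΩ.
So V_A = 5.43 × 0.9227 = 5.010 mV.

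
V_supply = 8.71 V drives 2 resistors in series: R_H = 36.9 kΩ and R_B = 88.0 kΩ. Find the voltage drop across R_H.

V ≈ 2.57 V

Total series resistance ΣR = 36.9 + 88.0 = 124.9 kΩ.
By the voltage-divider rule, V = 8.71 × 36.90/124.9 = 2.573 V.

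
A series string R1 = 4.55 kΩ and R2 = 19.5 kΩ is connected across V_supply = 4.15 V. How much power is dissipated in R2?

ΣR = 24.05 kΩ → I = 4.15/24.05 = 0.1726 mA.
P(R2) = I²·R2 = (0.1726)² × 19.5 = 0.5806 mW.

P ≈ 0.581 mW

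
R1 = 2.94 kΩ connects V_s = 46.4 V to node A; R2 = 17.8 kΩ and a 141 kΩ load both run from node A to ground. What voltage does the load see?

V_out ≈ 39.1 V

R2 ‖ R_L = (17.8 × 141)/(17.8 + 141) = 15.80 kΩ.
Now apply the divider: V_out = 46.4 × 0.8432 = 39.12 V.
(Unloaded it would be 39.8 V; the load pulls it down.)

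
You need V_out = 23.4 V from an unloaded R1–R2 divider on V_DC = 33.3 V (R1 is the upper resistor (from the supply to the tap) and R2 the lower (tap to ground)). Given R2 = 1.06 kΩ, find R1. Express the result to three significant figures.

The divider ratio is R2/(R1+R2) = 23.4/33.3 = 0.7027.
R1 = R2·(1/k − 1) = 1.06 × 0.4231 = 0.4485 kΩ.

R1 ≈ 0.448 kΩ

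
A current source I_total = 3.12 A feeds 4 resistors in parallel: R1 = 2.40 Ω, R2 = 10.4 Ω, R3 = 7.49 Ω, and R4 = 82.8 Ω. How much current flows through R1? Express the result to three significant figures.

Total conductance ΣG = 1/2.40 + 1/10.4 + 1/7.49 + 1/82.8 = 0.6584 (units of 1/Ω).
Current divider: I(R1) = I_total · G_k/ΣG = 3.12 × (0.4167/0.6584) = 3.12 × 0.6328 = 1.974 A.

I ≈ 1.97 A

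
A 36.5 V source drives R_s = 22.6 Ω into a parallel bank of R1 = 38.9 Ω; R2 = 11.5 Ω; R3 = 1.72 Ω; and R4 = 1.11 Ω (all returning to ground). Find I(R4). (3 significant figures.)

Combine the parallel branches: R_p = (1/38.9 + 1/11.5 + 1/1.72 + 1/1.11)⁻¹ = 0.6270 Ω.
V_A by voltage divider: V_A = 36.5 × 0.6270/(22.6 + 0.6270) = 0.9853 V.
Branch current I = V_A/R4 = 0.9853/1.11 = 0.8876 A.

I ≈ 0.888 A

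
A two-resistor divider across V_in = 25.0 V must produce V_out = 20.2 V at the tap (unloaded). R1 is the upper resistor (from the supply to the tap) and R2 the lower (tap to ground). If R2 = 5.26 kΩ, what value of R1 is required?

Required fraction k = V_out/V_in = 0.8080.
Rearranging, R1 = R2·(1−k)/k = 5.26 × 0.2376 = 1.250 kΩ.

R1 ≈ 1.25 kΩ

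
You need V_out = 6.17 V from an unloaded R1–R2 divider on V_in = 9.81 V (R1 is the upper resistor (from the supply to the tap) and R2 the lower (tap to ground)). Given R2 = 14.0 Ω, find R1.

V_out/V_in = R2/(R1+R2) = 0.6290.
Rearranging, R1 = R2·(1−k)/k = 14.0 × 0.5900 = 8.259 Ω.

R1 ≈ 8.26 Ω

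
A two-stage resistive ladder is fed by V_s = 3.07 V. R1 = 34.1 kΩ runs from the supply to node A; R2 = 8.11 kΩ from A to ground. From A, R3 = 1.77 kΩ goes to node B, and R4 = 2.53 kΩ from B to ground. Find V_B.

The second stage (R3 + R4 = 4.300 kΩ) loads node A in parallel with R2.
Effective lower resistance at A: R2 ‖ 4.300 = 2.810 kΩ.
V_A = 3.07 × 2.810/(34.1 + 2.810) = 0.2337 V.
V_B = V_A × 0.5884 = 0.1375 V.

V_B ≈ 0.138 V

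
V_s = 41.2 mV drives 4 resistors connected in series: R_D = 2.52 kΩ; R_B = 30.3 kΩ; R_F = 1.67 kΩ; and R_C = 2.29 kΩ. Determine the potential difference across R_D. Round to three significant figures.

V ≈ 2.82 mV

ΣR = 2.52 + 30.3 + 1.67 + 2.29 = 36.78 kΩ.
By the voltage-divider rule, V = 41.2 × 2.520/36.78 = 2.823 mV.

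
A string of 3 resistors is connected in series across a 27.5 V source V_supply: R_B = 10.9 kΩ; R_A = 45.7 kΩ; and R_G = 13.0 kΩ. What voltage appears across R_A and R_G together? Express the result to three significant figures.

ΣR = 10.9 + 45.7 + 13.0 = 69.60 kΩ.
R_{R_A..R_G} = 45.7 + 13.0 = 58.70 kΩ.
By the voltage-divider rule, V = 27.5 × 58.70/69.60 = 23.19 V.

V ≈ 23.2 V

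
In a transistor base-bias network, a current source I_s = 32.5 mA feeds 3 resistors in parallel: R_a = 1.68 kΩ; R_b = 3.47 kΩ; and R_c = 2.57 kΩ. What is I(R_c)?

Conductances: ΣG = 1/1.68 + 1/3.47 + 1/2.57 = 1.273 (1/kΩ).
Current divider: I(R_c) = I_s · G_k/ΣG = 32.5 × (0.3891/1.273) = 32.5 × 0.3058 = 9.938 mA.

I ≈ 9.94 mA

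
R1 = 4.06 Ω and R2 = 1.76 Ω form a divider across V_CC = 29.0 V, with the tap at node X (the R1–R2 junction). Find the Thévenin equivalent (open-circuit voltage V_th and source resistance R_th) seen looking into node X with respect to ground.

V_th is the unloaded tap voltage: V_CC · R2/(R1+R2) = 29.0 × 0.3024 = 8.770 V.
With V_CC suppressed (replaced by a short), R_th = R1 ‖ R2 = (4.060 × 1.76)/(4.060 + 1.76) = 1.228 Ω.

V_th ≈ 8.77 V, R_th ≈ 1.23 Ω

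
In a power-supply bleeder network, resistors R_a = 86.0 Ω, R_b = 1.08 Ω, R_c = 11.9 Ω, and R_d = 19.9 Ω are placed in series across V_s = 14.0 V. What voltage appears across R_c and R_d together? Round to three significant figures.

V ≈ 3.74 V

Total series resistance ΣR = 86.0 + 1.08 + 11.9 + 19.9 = 118.9 Ω.
R_{R_c..R_d} = 11.9 + 19.9 = 31.80 Ω.
Voltage divider: V = V_s · (31.80 / 118.9) = 14.0 × 0.2675 = 3.745 V.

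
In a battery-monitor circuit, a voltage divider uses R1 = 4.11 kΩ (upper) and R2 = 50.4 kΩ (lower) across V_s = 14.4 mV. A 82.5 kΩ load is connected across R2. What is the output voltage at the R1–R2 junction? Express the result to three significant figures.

V_out ≈ 12.7 mV

First combine the lower leg with the load: R2 ‖ R_L = 31.29 kΩ.
Voltage divider with the loaded lower leg: V_out = 14.4 × 31.29/(4.11 + 31.29) = 14.4 × 0.8839 = 12.73 mV.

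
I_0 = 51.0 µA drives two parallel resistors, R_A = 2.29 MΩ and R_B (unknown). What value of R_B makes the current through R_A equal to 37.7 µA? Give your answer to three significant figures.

R_B ≈ 6.49 MΩ

Two-branch current divider: I_A = I_0 · R_B/(R_A + R_B).
37.7/51.0 = R_B/(R_A + R_B) → R_B = R_A · (0.7392)/(1 − 0.7392) = 2.29 × 2.835 = 6.491 MΩ.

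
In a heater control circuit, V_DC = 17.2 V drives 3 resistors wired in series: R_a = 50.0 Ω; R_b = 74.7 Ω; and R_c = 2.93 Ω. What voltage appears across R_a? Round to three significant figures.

Series total: ΣR = 50.0 + 74.7 + 2.93 = 127.6 Ω.
By the voltage-divider rule, V = 17.2 × 50.00/127.6 = 6.738 V.

V ≈ 6.74 V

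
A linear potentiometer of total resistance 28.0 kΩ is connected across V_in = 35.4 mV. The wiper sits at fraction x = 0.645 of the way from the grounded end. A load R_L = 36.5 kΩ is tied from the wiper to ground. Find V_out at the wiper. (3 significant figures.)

The pot divides into 9.940 kΩ above the wiper and 18.06 kΩ below.
(x·R_p) ‖ R_L = 12.08 kΩ.
Loaded-divider output: V_out = 35.4 × 0.5486 = 19.42 mV.

V_out ≈ 19.4 mV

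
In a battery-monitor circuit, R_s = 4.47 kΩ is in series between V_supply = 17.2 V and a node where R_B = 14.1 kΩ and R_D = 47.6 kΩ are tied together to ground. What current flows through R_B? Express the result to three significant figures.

Equivalent of the parallel group: R_p = 10.88 kΩ.
V_A = 17.2 × 10.88/15.35 = 12.19 V.
Branch current I = V_A/R_B = 12.19/14.1 = 0.8646 mA.

I ≈ 0.865 mA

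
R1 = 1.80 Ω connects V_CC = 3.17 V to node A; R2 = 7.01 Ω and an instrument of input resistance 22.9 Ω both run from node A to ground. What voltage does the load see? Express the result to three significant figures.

V_out ≈ 2.37 V

The load sits in parallel with R2, giving an effective lower resistance R2' = R2·R_L/(R2+R_L) = 5.367 Ω.
Then V_out = V_CC · R2'/(R1 + R2') = 3.17 × 5.367/7.167 = 2.374 V.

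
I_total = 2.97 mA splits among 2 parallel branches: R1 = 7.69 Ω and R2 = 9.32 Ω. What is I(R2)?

Two-branch current divider: I_k = I_total · R_other/(R_1 + R_2).
I(R2) = 2.97 × 7.69/(7.69 + 9.32) = 2.97 × 0.4521 = 1.343 mA.

I ≈ 1.34 mA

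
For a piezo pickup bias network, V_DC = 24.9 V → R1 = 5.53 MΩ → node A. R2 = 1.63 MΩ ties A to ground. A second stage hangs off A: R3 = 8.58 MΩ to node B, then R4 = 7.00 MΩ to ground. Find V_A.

V_A ≈ 5.24 V

Looking into the second stage from A: R3 + R4 = 15.58 MΩ appears in parallel with R2.
R2 ‖ (R3+R4) = 1.476 MΩ.
V_A = 24.9 × 1.476/(5.53 + 1.476) = 5.245 V.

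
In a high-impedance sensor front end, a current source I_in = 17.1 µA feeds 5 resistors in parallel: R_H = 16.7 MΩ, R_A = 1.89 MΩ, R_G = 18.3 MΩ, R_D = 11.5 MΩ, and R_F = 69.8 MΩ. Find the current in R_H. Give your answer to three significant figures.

I ≈ 1.37 µA

Total conductance ΣG = 1/16.7 + 1/1.89 + 1/18.3 + 1/11.5 + 1/69.8 = 0.7449 (units of 1/MΩ).
R_H takes the fraction G_k/ΣG = 0.05988/0.7449 = 0.08039, so I = 17.1 × 0.08039 = 1.375 µA.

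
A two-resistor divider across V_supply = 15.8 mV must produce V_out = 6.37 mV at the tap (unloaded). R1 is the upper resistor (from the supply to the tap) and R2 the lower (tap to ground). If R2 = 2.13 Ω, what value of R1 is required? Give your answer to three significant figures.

R1 ≈ 3.15 Ω

V_out/V_supply = R2/(R1+R2) = 0.4032.
R1 = R2·(1/k − 1) = 2.13 × 1.480 = 3.153 Ω.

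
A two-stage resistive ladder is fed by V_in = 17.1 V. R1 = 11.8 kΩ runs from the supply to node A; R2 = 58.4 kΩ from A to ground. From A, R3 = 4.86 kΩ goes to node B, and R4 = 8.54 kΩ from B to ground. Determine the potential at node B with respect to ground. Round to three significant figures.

Looking into the second stage from A: R3 + R4 = 13.40 kΩ appears in parallel with R2.
R2 ‖ (R3+R4) = 10.90 kΩ.
So V_A = 17.1 × 0.4802 = 8.211 V.
Then the unloaded second divider: V_B = V_A × R4/(R3+R4) = 8.211 × 0.6373 = 5.233 V.

V_B ≈ 5.23 V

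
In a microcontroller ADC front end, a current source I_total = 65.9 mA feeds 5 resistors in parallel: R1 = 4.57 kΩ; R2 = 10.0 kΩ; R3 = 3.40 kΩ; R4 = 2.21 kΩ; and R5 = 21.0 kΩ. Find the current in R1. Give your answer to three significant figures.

I ≈ 13.0 mA

ΣG = 1/4.57 + 1/10.0 + 1/3.40 + 1/2.21 + 1/21.0 = 1.113.
Current divider: I(R1) = I_total · G_k/ΣG = 65.9 × (0.2188/1.113) = 65.9 × 0.1966 = 12.96 mA.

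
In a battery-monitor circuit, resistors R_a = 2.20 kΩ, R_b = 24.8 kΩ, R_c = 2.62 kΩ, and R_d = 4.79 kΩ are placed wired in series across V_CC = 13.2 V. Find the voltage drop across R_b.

Series total: ΣR = 2.20 + 24.8 + 2.62 + 4.79 = 34.41 kΩ.
V = V_CC · R/ΣR = 13.2 × 0.7207 = 9.514 V.

V ≈ 9.51 V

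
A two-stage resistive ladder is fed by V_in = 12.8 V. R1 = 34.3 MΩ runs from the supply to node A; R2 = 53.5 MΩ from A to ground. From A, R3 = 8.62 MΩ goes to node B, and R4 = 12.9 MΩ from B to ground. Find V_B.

Node A sees R2 in parallel with the series input of stage 2, R3 + R4 = 21.52 MΩ.
Effective lower resistance at A: R2 ‖ 21.52 = 15.35 MΩ.
First divider: V_A = V_in · 15.35/(34.3 + 15.35) = 3.957 V.
Then the unloaded second divider: V_B = V_A × R4/(R3+R4) = 3.957 × 0.5994 = 2.372 V.

V_B ≈ 2.37 V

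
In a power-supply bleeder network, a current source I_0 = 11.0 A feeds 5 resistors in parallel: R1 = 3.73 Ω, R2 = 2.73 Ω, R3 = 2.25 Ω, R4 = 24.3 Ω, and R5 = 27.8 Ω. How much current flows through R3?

ΣG = 1/3.73 + 1/2.73 + 1/2.25 + 1/24.3 + 1/27.8 = 1.156.
R3 takes the fraction G_k/ΣG = 0.4444/1.156 = 0.3845, so I = 11.0 × 0.3845 = 4.229 A.

I ≈ 4.23 A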